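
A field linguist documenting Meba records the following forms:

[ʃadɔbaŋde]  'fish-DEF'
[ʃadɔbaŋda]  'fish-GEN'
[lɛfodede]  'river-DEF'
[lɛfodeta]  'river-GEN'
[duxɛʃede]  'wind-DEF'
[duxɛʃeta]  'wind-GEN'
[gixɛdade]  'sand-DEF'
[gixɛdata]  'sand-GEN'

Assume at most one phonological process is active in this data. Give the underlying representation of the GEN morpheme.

/-ta/

The GEN suffix surfaces as [-da] and [-ta], depending on the final segment of the stem.
The DEF suffix, which begins with [d], is invariant after every stem; so [d] is not altered by any rule here.
The GEN suffix is therefore /-ta/ underlyingly, with post-nasal voicing: voiceless stops become voiced after a nasal.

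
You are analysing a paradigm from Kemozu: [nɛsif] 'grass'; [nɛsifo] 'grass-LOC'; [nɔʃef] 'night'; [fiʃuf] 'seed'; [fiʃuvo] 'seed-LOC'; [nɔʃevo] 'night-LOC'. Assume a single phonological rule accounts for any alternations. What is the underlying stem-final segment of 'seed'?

In [fiʃuvo] and [fiʃuf] the final segment of 'seed' alternates: [v] ~ [f].
If /f/ were underlying and a rule turned it into [v] before the LOC suffix, 'grass' would also alternate; but it has [f] in both [nɛsifo] and [nɛsif].
So /v/ is underlying, and a rule of word-final obstruent devoicing — voiced obstruents become voiceless word-finally — gives [f].

/v/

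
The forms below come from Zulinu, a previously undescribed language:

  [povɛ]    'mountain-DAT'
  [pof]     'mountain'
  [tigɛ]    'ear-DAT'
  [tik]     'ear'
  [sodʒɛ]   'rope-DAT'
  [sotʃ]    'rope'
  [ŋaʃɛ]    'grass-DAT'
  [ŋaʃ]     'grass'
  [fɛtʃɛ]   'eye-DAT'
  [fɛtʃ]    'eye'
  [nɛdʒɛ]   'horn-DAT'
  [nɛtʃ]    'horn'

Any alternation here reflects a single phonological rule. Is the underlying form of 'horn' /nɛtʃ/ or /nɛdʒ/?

The root 'horn' surfaces as [nɛdʒɛ] and [nɛtʃ], with a stem-final [dʒ] ~ [tʃ] alternation.
If /tʃ/ were underlying and a rule turned it into [dʒ] before the DAT suffix, 'eye' would also alternate; but it has [tʃ] in both [fɛtʃɛ] and [fɛtʃ].
The alternation reflects word-final obstruent devoicing: voiced obstruents become voiceless word-finally. /dʒ/ is underlying.

/nɛdʒ/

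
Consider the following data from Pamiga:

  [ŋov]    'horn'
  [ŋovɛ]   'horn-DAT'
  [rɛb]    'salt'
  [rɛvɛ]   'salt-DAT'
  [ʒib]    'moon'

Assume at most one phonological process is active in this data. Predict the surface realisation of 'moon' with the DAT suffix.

[ʒivɛ]

In [rɛb] and [rɛvɛ] the final segment of 'salt' alternates: [b] ~ [v].
Compare 'horn', with invariant [v] in [ŋov] and [ŋovɛ]: an analysis with underlying /v/ and a rule producing [b] in isolation would wrongly predict alternation here too.
The alternation reflects intervocalic spirantization: voiced stops become fricatives between vowels. /b/ is underlying.
The one attested form of 'moon', [ʒib], shows underlying /ʒib/. Applying the same rule between vowels gives [ʒivɛ].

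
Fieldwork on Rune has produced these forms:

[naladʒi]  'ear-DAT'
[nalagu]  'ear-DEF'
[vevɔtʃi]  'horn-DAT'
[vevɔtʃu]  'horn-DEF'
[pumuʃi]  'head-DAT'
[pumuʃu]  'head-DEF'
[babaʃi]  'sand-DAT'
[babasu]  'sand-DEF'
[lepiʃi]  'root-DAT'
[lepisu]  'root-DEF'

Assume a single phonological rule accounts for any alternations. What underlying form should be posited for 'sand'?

/babas/

In [babaʃi] and [babasu] the final segment of 'sand' alternates: [ʃ] ~ [s].
The stem 'head' ([pumuʃi], [pumuʃu]) shows [ʃ] unchanged in both environments, so [ʃ] cannot be basic with [s] derived before the DEF suffix.
So /s/ is underlying, and a rule of palatalization before a front vowel — /g/ and /s/ become palato-alveolar [dʒ] and [ʃ] before a front vowel — gives [ʃ].
So 'sand' = /babas/.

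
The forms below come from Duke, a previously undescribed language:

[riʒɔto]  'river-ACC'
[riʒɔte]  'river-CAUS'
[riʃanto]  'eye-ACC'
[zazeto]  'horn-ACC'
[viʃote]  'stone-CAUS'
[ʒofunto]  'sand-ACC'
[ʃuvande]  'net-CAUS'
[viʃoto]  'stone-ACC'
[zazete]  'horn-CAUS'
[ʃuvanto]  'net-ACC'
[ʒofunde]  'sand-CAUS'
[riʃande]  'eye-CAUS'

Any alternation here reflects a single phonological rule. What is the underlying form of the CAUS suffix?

/-de/

The CAUS morpheme has two allomorphs, [-de] and [-te].
The ACC suffix, which begins with [t], is invariant after every stem; so [t] is not altered by any rule here.
The CAUS suffix is therefore /-de/ underlyingly, with post-vocalic devoicing: voiced stops become voiceless after a vowel.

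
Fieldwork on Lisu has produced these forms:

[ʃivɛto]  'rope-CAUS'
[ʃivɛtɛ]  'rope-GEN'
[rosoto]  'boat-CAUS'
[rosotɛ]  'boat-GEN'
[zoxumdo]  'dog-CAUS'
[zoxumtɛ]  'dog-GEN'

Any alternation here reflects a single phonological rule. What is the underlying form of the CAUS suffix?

The CAUS suffix surfaces as [-do] and [-to], depending on the final segment of the stem.
By contrast the GEN suffix keeps its initial [t] throughout — that segment must be underlying.
So the underlying form is /-do/, and voiced stops become voiceless after a vowel.

/-do/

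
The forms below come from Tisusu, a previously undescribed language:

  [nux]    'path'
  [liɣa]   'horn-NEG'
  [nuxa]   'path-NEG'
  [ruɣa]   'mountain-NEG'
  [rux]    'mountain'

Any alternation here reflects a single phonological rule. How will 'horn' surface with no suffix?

The root 'mountain' surfaces as [ruɣa] and [rux], with a stem-final [ɣ] ~ [x] alternation.
Compare 'path', with invariant [x] in [nuxa] and [nux]: an analysis with underlying /x/ and a rule producing [ɣ] before the NEG suffix would wrongly predict alternation here too.
So /ɣ/ is underlying, and a rule of word-final obstruent devoicing — voiced obstruents become voiceless word-finally — gives [x].
The one attested form of 'horn', [liɣa], shows underlying /liɣ/. Applying the same rule word-finally gives [lix].

[lix]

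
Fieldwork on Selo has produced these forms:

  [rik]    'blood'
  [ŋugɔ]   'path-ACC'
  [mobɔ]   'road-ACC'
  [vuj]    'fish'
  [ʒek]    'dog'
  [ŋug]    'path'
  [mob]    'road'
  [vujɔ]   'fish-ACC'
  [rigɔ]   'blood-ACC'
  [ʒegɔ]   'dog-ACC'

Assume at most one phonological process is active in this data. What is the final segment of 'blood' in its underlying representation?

/k/

The stem for 'blood' ends in [g] in [rigɔ] but [k] in [rik].
Compare 'path', with invariant [g] in [ŋugɔ] and [ŋug]: an analysis with underlying /g/ and a rule producing [k] in isolation would wrongly predict alternation here too.
So /k/ is underlying, and a rule of intervocalic voicing — voiceless stops become voiced between vowels — gives [g].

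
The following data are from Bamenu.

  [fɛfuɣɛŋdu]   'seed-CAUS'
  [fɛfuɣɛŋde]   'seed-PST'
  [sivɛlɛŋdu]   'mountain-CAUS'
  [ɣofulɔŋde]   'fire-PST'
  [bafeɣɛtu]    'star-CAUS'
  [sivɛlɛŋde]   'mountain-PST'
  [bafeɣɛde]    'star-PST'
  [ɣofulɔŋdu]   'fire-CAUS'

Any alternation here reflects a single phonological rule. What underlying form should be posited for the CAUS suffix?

/-tu/

The CAUS morpheme has two allomorphs, [-du] and [-tu].
By contrast the PST suffix keeps its initial [d] throughout — that segment must be underlying.
So the underlying form is /-tu/, and voiceless stops become voiced after a nasal.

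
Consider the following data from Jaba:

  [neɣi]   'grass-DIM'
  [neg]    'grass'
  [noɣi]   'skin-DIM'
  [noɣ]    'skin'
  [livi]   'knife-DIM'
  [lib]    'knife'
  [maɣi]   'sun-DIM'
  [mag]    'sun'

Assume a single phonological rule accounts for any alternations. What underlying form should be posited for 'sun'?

The root 'sun' surfaces as [maɣi] and [mag], with a stem-final [ɣ] ~ [g] alternation.
The stem 'skin' ([noɣi], [noɣ]) shows [ɣ] unchanged in both environments, so [ɣ] cannot be basic with [g] derived in isolation.
Therefore /g/ is basic and [ɣ] is derived by intervocalic spirantization (voiced stops become fricatives between vowels).

/mag/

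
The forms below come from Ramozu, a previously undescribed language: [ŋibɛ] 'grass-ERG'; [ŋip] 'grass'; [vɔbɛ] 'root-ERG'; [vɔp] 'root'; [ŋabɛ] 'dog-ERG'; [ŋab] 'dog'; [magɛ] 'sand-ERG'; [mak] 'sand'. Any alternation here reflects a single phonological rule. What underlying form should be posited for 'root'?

/vɔp/

The root 'root' surfaces as [vɔbɛ] and [vɔp], with a stem-final [b] ~ [p] alternation.
Compare 'dog', with invariant [b] in [ŋabɛ] and [ŋab]: an analysis with underlying /b/ and a rule producing [p] in isolation would wrongly predict alternation here too.
Therefore /p/ is basic and [b] is derived by intervocalic voicing (voiceless stops become voiced between vowels).
So 'root' = /vɔp/.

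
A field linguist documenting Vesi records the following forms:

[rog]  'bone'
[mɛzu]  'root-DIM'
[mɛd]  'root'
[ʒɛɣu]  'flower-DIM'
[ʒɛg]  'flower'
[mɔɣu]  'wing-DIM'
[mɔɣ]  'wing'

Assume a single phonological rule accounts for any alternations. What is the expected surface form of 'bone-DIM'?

[roɣu]

'flower' shows [ɣ] ~ [g] at the end of the stem ([ʒɛɣu] vs [ʒɛg]).
Compare 'wing', with invariant [ɣ] in [mɔɣu] and [mɔɣ]: an analysis with underlying /ɣ/ and a rule producing [g] in isolation would wrongly predict alternation here too.
So /g/ is underlying, and a rule of intervocalic spirantization — voiced stops become fricatives between vowels — gives [ɣ].
From [rog] the stem 'bone' is /rog/; between vowels this yields [roɣu].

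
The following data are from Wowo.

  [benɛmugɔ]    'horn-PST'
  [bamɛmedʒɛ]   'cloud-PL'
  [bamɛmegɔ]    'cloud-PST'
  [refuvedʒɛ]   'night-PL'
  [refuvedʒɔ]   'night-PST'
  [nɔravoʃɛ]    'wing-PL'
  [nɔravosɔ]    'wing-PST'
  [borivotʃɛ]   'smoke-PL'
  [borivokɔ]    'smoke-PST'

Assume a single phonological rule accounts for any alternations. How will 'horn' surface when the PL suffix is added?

[benɛmudʒɛ]

'cloud' shows [dʒ] ~ [g] at the end of the stem ([bamɛmedʒɛ] vs [bamɛmegɔ]).
Compare 'night', with invariant [dʒ] in [refuvedʒɛ] and [refuvedʒɔ]: an analysis with underlying /dʒ/ and a rule producing [g] before the PST suffix would wrongly predict alternation here too.
So /g/ is underlying, and a rule of palatalization before a front vowel — /k/, /g/ and /s/ become palato-alveolar [tʃ], [dʒ] and [ʃ] before a front vowel — gives [dʒ].
From [benɛmugɔ] the stem 'horn' is /benɛmug/; before a front vowel this yields [benɛmudʒɛ].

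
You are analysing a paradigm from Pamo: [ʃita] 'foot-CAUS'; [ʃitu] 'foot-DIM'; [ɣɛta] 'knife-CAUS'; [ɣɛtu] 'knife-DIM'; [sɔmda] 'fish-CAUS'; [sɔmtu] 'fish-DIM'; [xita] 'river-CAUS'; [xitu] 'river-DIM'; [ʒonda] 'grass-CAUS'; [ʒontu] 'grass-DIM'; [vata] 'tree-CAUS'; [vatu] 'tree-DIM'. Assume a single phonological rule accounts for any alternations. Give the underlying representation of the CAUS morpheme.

The CAUS suffix surfaces as [-da] and [-ta], depending on the final segment of the stem.
By contrast the DIM suffix keeps its initial [t] throughout — that segment must be underlying.
So the underlying form is /-da/, and voiced stops become voiceless after a vowel.

/-da/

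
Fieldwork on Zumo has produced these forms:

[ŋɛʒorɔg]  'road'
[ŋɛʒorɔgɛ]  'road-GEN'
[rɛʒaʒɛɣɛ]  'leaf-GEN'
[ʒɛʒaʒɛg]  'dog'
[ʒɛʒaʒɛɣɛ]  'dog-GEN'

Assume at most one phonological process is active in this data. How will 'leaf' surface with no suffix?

[rɛʒaʒɛg]

The stem for 'dog' ends in [g] in [ʒɛʒaʒɛg] but [ɣ] in [ʒɛʒaʒɛɣɛ].
The stem 'road' ([ŋɛʒorɔg], [ŋɛʒorɔgɛ]) shows [g] unchanged in both environments, so [g] cannot be basic with [ɣ] derived before the GEN suffix.
The underlying segment must be /ɣ/; voiced fricatives become stops word-finally, yielding [g] there.
From [rɛʒaʒɛɣɛ] the stem 'leaf' is /rɛʒaʒɛɣ/; word-finally this yields [rɛʒaʒɛg].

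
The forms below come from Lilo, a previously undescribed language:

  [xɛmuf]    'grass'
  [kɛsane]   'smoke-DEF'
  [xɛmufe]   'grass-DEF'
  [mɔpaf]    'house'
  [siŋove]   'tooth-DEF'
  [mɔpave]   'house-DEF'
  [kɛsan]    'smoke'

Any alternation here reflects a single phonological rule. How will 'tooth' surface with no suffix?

[siŋof]

The root 'house' surfaces as [mɔpave] and [mɔpaf], with a stem-final [v] ~ [f] alternation.
But 'grass' keeps [f] in both environments ([xɛmufe], [xɛmuf]), so there is no rule changing /f/ to [v] before the DEF suffix.
The alternation reflects word-final obstruent devoicing: voiced obstruents become voiceless word-finally. /v/ is underlying.
The one attested form of 'tooth', [siŋove], shows underlying /siŋov/. Applying the same rule word-finally gives [siŋof].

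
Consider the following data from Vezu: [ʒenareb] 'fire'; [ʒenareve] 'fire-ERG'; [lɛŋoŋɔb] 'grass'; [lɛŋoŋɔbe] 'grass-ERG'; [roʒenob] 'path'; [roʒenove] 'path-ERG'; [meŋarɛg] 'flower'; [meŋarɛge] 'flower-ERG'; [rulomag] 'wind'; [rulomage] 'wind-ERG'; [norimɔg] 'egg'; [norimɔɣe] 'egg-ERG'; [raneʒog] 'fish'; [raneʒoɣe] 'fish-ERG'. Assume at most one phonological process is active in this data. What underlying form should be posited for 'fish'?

In [raneʒog] and [raneʒoɣe] the final segment of 'fish' alternates: [g] ~ [ɣ].
But 'wind' keeps [g] in both environments ([rulomag], [rulomage]), so there is no rule changing /g/ to [ɣ] before the ERG suffix.
So /ɣ/ is underlying, and a rule of word-final hardening — voiced fricatives become stops word-finally — gives [g].
Hence 'fish' is /raneʒoɣ/ underlyingly.

/raneʒoɣ/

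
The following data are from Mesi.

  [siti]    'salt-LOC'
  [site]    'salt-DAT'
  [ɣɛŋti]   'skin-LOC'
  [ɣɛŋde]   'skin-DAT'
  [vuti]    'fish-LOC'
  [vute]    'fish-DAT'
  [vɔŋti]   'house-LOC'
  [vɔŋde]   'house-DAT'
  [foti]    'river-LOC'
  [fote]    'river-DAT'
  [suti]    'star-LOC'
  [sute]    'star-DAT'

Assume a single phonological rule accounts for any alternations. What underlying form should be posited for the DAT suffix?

The DAT morpheme has two allomorphs, [-de] and [-te].
The LOC suffix, which begins with [t], is invariant after every stem; so [t] is not altered by any rule here.
The DAT suffix is therefore /-de/ underlyingly, with post-vocalic devoicing: voiced stops become voiceless after a vowel.

/-de/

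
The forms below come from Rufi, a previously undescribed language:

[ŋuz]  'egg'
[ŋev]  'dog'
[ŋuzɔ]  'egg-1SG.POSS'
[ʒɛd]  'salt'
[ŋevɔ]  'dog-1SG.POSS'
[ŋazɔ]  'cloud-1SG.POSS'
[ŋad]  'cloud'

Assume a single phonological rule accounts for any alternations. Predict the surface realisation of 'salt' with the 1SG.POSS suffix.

[ʒɛzɔ]

'cloud' shows [z] ~ [d] at the end of the stem ([ŋazɔ] vs [ŋad]).
Compare 'egg', with invariant [z] in [ŋuzɔ] and [ŋuz]: an analysis with underlying /z/ and a rule producing [d] in isolation would wrongly predict alternation here too.
The underlying segment must be /d/; voiced stops become fricatives between vowels, yielding [z] there.
From [ʒɛd] the stem 'salt' is /ʒɛd/; between vowels this yields [ʒɛzɔ].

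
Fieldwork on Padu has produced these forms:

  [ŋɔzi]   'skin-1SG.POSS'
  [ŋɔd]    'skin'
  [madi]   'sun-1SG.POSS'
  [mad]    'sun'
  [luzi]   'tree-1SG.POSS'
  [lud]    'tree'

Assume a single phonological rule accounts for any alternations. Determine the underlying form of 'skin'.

/ŋɔz/

The stem for 'skin' ends in [z] in [ŋɔzi] but [d] in [ŋɔd].
The stem 'sun' ([madi], [mad]) shows [d] unchanged in both environments, so [d] cannot be basic with [z] derived before the 1SG.POSS suffix.
The alternation reflects word-final hardening: voiced fricatives become stops word-finally. /z/ is underlying.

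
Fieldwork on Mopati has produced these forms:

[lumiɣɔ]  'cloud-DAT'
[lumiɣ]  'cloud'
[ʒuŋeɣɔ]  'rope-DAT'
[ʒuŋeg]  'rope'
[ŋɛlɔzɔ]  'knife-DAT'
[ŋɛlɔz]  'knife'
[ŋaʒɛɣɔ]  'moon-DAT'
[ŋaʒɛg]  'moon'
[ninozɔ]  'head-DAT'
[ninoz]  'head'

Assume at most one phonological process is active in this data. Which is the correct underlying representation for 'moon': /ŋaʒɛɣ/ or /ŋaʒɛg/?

The root 'moon' surfaces as [ŋaʒɛɣɔ] and [ŋaʒɛg], with a stem-final [ɣ] ~ [g] alternation.
Compare 'cloud', with invariant [ɣ] in [lumiɣɔ] and [lumiɣ]: an analysis with underlying /ɣ/ and a rule producing [g] in isolation would wrongly predict alternation here too.
Therefore /g/ is basic and [ɣ] is derived by intervocalic spirantization (voiced stops become fricatives between vowels).

/ŋaʒɛg/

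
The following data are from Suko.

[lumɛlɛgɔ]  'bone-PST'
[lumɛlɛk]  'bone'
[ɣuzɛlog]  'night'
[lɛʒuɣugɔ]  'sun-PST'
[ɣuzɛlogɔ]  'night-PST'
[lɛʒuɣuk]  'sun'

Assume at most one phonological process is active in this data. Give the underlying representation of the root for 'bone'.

/lumɛlɛk/

In [lumɛlɛgɔ] and [lumɛlɛk] the final segment of 'bone' alternates: [g] ~ [k].
But 'night' keeps [g] in both environments ([ɣuzɛlogɔ], [ɣuzɛlog]), so there is no rule changing /g/ to [k] in isolation.
The alternation reflects intervocalic voicing: voiceless stops become voiced between vowels. /k/ is underlying.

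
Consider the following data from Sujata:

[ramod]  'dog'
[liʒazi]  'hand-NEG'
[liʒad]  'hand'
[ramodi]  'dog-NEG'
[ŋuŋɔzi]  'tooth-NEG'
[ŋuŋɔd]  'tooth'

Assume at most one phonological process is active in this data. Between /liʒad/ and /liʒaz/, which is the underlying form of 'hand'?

/liʒaz/

The stem for 'hand' ends in [z] in [liʒazi] but [d] in [liʒad].
Compare 'dog', with invariant [d] in [ramodi] and [ramod]: an analysis with underlying /d/ and a rule producing [z] before the NEG suffix would wrongly predict alternation here too.
The underlying segment must be /z/; voiced fricatives become stops word-finally, yielding [d] there.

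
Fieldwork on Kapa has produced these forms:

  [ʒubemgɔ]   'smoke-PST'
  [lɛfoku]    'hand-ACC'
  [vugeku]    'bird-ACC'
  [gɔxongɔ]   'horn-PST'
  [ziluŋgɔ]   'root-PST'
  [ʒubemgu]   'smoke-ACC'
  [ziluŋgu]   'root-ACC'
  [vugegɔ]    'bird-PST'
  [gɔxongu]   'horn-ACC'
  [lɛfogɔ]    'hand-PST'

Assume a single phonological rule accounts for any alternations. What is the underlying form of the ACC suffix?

The ACC suffix surfaces as [-gu] and [-ku], depending on the final segment of the stem.
The PST suffix, which begins with [g], is invariant after every stem; so [g] is not altered by any rule here.
The ACC suffix is therefore /-ku/ underlyingly, with post-nasal voicing: voiceless stops become voiced after a nasal.

/-ku/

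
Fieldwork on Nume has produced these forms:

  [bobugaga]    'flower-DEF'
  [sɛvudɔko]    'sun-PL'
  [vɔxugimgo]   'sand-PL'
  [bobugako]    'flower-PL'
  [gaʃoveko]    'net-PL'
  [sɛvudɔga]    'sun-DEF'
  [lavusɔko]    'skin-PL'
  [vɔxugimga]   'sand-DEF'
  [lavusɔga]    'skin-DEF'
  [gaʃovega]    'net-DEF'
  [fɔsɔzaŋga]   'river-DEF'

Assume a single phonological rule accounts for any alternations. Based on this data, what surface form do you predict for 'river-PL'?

[fɔsɔzaŋgo]

The PL morpheme has two allomorphs, [-go] and [-ko].
The DEF suffix, which begins with [g], is invariant after every stem; so [g] is not altered by any rule here.
The PL suffix is therefore /-ko/ underlyingly, with post-nasal voicing: voiceless stops become voiced after a nasal.
After 'river', which ends in a nasal, the suffix surfaces as [-go], giving [fɔsɔzaŋgo].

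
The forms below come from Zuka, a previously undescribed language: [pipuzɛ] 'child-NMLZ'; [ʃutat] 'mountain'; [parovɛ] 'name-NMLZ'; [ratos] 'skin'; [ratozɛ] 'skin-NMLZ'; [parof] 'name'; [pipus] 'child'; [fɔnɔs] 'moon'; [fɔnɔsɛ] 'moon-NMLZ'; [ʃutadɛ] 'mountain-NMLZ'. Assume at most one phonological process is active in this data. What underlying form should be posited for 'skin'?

/ratoz/

In [ratos] and [ratozɛ] the final segment of 'skin' alternates: [s] ~ [z].
If /s/ were underlying and a rule turned it into [z] before the NMLZ suffix, 'moon' would also alternate; but it has [s] in both [fɔnɔs] and [fɔnɔsɛ].
Therefore /z/ is basic and [s] is derived by word-final obstruent devoicing (voiced obstruents become voiceless word-finally).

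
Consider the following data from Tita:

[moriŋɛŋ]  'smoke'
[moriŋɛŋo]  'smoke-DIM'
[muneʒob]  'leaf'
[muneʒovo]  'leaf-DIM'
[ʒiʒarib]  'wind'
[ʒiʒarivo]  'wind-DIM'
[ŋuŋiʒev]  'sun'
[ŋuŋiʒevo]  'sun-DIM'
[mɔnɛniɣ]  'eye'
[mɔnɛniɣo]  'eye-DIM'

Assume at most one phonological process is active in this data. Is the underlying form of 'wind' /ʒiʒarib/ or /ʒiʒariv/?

/ʒiʒarib/

The root 'wind' surfaces as [ʒiʒarib] and [ʒiʒarivo], with a stem-final [b] ~ [v] alternation.
But 'sun' keeps [v] in both environments ([ŋuŋiʒev], [ŋuŋiʒevo]), so there is no rule changing /v/ to [b] in isolation.
So /b/ is underlying, and a rule of intervocalic spirantization — voiced stops become fricatives between vowels — gives [v].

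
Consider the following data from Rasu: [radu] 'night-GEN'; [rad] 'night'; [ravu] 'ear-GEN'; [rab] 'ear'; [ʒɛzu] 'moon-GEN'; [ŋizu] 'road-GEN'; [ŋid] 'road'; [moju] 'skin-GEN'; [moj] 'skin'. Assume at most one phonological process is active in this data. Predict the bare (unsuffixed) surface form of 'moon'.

In [ŋizu] and [ŋid] the final segment of 'road' alternates: [z] ~ [d].
Compare 'night', with invariant [d] in [radu] and [rad]: an analysis with underlying /d/ and a rule producing [z] before the GEN suffix would wrongly predict alternation here too.
So /z/ is underlying, and a rule of word-final hardening — voiced fricatives become stops word-finally — gives [d].
The one attested form of 'moon', [ʒɛzu], shows underlying /ʒɛz/. Applying the same rule word-finally gives [ʒɛd].

[ʒɛd]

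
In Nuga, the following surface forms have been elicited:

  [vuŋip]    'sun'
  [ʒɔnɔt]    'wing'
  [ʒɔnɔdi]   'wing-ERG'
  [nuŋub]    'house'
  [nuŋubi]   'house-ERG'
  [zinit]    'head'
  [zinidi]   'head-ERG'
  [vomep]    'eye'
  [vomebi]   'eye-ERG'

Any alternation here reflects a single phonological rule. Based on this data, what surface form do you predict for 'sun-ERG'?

[vuŋibi]

The root 'eye' surfaces as [vomep] and [vomebi], with a stem-final [p] ~ [b] alternation.
Compare 'house', with invariant [b] in [nuŋub] and [nuŋubi]: an analysis with underlying /b/ and a rule producing [p] in isolation would wrongly predict alternation here too.
Therefore /p/ is basic and [b] is derived by intervocalic voicing (voiceless stops become voiced between vowels).
From [vuŋip] the stem 'sun' is /vuŋip/; between vowels this yields [vuŋibi].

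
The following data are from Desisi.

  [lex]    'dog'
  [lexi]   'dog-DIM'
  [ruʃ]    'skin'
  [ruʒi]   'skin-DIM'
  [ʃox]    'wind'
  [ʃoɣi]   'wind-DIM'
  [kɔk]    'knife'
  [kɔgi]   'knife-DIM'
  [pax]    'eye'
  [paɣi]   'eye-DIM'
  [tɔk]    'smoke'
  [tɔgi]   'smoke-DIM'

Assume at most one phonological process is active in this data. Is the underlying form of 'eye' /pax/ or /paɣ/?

/paɣ/

In [pax] and [paɣi] the final segment of 'eye' alternates: [x] ~ [ɣ].
The stem 'dog' ([lex], [lexi]) shows [x] unchanged in both environments, so [x] cannot be basic with [ɣ] derived before the DIM suffix.
Therefore /ɣ/ is basic and [x] is derived by word-final obstruent devoicing (voiced obstruents become voiceless word-finally).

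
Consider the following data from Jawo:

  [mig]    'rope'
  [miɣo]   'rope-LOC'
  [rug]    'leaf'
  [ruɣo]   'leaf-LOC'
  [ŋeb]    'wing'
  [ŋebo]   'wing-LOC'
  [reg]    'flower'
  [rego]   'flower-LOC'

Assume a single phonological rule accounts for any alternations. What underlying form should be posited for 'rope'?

/miɣ/

In [mig] and [miɣo] the final segment of 'rope' alternates: [g] ~ [ɣ].
If /g/ were underlying and a rule turned it into [ɣ] before the LOC suffix, 'flower' would also alternate; but it has [g] in both [reg] and [rego].
So /ɣ/ is underlying, and a rule of word-final hardening — voiced fricatives become stops word-finally — gives [g].
Hence 'rope' is /miɣ/ underlyingly.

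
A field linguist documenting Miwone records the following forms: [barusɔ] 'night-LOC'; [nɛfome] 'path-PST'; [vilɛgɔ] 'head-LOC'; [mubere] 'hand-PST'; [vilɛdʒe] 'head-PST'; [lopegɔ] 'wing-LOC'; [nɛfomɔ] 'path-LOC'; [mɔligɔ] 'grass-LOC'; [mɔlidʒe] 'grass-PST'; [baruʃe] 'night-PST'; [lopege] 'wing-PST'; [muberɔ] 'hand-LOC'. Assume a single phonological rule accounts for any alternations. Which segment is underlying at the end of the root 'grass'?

/dʒ/

In [mɔligɔ] and [mɔlidʒe] the final segment of 'grass' alternates: [g] ~ [dʒ].
The stem 'wing' ([lopegɔ], [lopege]) shows [g] unchanged in both environments, so [g] cannot be basic with [dʒ] derived before the PST suffix.
The alternation reflects depalatalization: palato-alveolar /dʒ/ and /ʃ/ become [g] and [s] when no front vowel follows. /dʒ/ is underlying.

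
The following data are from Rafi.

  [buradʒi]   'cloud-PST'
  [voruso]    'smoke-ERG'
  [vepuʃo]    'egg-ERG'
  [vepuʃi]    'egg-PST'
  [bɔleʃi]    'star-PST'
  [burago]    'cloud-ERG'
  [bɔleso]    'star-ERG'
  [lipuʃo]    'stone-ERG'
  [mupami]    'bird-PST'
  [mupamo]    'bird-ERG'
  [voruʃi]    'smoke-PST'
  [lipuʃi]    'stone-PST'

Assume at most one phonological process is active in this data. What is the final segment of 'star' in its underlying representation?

/s/

'star' shows [s] ~ [ʃ] at the end of the stem ([bɔleso] vs [bɔleʃi]).
The stem 'stone' ([lipuʃo], [lipuʃi]) shows [ʃ] unchanged in both environments, so [ʃ] cannot be basic with [s] derived before the ERG suffix.
The underlying segment must be /s/; /g/ and /s/ become palato-alveolar [dʒ] and [ʃ] before a front vowel, yielding [ʃ] there.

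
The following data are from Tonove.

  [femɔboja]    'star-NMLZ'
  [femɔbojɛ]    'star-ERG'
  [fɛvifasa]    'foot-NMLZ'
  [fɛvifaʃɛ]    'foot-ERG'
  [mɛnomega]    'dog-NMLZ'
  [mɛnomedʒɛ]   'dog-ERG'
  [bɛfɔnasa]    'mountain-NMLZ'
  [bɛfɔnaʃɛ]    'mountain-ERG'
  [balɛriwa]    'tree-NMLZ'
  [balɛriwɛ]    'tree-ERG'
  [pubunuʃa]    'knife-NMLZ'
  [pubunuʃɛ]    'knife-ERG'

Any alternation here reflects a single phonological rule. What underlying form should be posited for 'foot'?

The root 'foot' surfaces as [fɛvifasa] and [fɛvifaʃɛ], with a stem-final [s] ~ [ʃ] alternation.
But 'knife' keeps [ʃ] in both environments ([pubunuʃa], [pubunuʃɛ]), so there is no rule changing /ʃ/ to [s] before the NMLZ suffix.
So /s/ is underlying, and a rule of palatalization before a front vowel — /g/ and /s/ become palato-alveolar [dʒ] and [ʃ] before a front vowel — gives [ʃ].

/fɛvifas/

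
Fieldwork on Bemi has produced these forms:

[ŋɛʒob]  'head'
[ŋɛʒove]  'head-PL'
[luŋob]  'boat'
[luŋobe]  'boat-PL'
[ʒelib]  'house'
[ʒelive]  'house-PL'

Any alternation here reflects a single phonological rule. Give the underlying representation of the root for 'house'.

/ʒeliv/

The root 'house' surfaces as [ʒelib] and [ʒelive], with a stem-final [b] ~ [v] alternation.
But 'boat' keeps [b] in both environments ([luŋob], [luŋobe]), so there is no rule changing /b/ to [v] before the PL suffix.
The underlying segment must be /v/; voiced fricatives become stops word-finally, yielding [b] there.
Hence 'house' is /ʒeliv/ underlyingly.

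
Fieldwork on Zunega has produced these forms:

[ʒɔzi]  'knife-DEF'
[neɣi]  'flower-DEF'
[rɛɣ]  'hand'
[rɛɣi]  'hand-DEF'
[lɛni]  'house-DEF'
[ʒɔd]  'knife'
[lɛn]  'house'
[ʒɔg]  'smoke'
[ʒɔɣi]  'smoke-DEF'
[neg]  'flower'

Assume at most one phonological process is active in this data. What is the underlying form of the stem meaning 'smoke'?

The stem for 'smoke' ends in [ɣ] in [ʒɔɣi] but [g] in [ʒɔg].
Compare 'hand', with invariant [ɣ] in [rɛɣi] and [rɛɣ]: an analysis with underlying /ɣ/ and a rule producing [g] in isolation would wrongly predict alternation here too.
Therefore /g/ is basic and [ɣ] is derived by intervocalic spirantization (voiced stops become fricatives between vowels).
So 'smoke' = /ʒɔg/.

/ʒɔg/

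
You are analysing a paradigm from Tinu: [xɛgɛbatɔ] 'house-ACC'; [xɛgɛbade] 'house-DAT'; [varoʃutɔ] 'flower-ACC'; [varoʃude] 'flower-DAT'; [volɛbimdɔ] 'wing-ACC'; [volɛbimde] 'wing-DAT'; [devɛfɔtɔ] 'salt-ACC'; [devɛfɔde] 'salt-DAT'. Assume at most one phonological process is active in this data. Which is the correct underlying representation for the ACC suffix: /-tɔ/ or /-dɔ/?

The ACC morpheme has two allomorphs, [-dɔ] and [-tɔ].
The DAT suffix, which begins with [d], is invariant after every stem; so [d] is not altered by any rule here.
So the underlying form is /-tɔ/, and voiceless stops become voiced after a nasal.

/-tɔ/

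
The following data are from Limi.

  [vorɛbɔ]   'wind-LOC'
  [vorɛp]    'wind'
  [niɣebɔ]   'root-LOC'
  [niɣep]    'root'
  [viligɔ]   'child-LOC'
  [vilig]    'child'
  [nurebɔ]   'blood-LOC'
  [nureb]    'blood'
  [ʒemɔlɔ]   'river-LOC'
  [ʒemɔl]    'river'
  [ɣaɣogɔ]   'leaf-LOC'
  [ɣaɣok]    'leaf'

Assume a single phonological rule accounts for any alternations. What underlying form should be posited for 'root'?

In [niɣebɔ] and [niɣep] the final segment of 'root' alternates: [b] ~ [p].
Compare 'blood', with invariant [b] in [nurebɔ] and [nureb]: an analysis with underlying /b/ and a rule producing [p] in isolation would wrongly predict alternation here too.
So /p/ is underlying, and a rule of intervocalic voicing — voiceless stops become voiced between vowels — gives [b].
So 'root' = /niɣep/.

/niɣep/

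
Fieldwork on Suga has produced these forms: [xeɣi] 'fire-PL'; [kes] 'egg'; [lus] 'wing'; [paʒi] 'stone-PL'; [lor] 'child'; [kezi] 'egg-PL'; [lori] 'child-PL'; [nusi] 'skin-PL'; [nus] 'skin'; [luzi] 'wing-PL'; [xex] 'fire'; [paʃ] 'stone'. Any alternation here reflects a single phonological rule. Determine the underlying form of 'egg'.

/kez/

In [kezi] and [kes] the final segment of 'egg' alternates: [z] ~ [s].
If /s/ were underlying and a rule turned it into [z] before the PL suffix, 'skin' would also alternate; but it has [s] in both [nusi] and [nus].
Therefore /z/ is basic and [s] is derived by word-final obstruent devoicing (voiced obstruents become voiceless word-finally).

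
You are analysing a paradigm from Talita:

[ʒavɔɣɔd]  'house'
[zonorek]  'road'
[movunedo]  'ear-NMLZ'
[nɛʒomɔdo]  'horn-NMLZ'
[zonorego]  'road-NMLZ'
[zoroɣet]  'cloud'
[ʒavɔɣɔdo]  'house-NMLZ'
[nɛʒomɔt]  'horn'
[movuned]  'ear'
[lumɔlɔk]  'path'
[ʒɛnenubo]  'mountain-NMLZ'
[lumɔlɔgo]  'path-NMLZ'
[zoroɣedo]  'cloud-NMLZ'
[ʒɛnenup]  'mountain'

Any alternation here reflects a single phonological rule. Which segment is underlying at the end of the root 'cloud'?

The root 'cloud' surfaces as [zoroɣedo] and [zoroɣet], with a stem-final [d] ~ [t] alternation.
If /d/ were underlying and a rule turned it into [t] in isolation, 'ear' would also alternate; but it has [d] in both [movunedo] and [movuned].
The underlying segment must be /t/; voiceless stops become voiced between vowels, yielding [d] there.

/t/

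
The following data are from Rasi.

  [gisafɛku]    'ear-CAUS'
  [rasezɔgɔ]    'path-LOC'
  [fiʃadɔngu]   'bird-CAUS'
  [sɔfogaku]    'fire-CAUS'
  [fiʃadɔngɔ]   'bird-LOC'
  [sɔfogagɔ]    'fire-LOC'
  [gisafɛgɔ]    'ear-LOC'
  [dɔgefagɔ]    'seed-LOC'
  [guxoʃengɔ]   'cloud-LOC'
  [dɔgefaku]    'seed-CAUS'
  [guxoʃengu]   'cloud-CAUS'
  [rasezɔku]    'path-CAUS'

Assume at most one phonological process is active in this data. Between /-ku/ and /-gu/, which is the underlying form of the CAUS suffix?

/-ku/

The CAUS morpheme has two allomorphs, [-gu] and [-ku].
By contrast the LOC suffix keeps its initial [g] throughout — that segment must be underlying.
The CAUS suffix is therefore /-ku/ underlyingly, with post-nasal voicing: voiceless stops become voiced after a nasal.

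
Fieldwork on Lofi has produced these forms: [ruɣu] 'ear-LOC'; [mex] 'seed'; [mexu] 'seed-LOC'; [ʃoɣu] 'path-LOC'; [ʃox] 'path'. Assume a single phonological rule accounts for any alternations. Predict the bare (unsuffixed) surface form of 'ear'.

In [ʃox] and [ʃoɣu] the final segment of 'path' alternates: [x] ~ [ɣ].
If /x/ were underlying and a rule turned it into [ɣ] before the LOC suffix, 'seed' would also alternate; but it has [x] in both [mex] and [mexu].
Therefore /ɣ/ is basic and [x] is derived by word-final obstruent devoicing (voiced obstruents become voiceless word-finally).
The one attested form of 'ear', [ruɣu], shows underlying /ruɣ/. Applying the same rule word-finally gives [rux].

[rux]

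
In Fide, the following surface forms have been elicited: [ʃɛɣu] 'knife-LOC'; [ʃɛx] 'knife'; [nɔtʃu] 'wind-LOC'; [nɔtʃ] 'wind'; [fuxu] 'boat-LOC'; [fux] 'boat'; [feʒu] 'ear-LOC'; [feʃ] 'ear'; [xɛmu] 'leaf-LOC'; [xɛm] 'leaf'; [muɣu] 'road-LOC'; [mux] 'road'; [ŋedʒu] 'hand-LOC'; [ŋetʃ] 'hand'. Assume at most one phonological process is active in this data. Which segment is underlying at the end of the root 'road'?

/ɣ/

In [muɣu] and [mux] the final segment of 'road' alternates: [ɣ] ~ [x].
If /x/ were underlying and a rule turned it into [ɣ] before the LOC suffix, 'boat' would also alternate; but it has [x] in both [fuxu] and [fux].
The alternation reflects word-final obstruent devoicing: voiced obstruents become voiceless word-finally. /ɣ/ is underlying.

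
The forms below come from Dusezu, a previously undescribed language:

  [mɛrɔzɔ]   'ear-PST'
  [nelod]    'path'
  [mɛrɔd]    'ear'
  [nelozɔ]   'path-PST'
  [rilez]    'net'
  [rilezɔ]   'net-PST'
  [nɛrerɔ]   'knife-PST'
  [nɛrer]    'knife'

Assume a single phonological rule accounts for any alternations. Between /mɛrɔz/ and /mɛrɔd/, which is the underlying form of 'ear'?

/mɛrɔd/

In [mɛrɔzɔ] and [mɛrɔd] the final segment of 'ear' alternates: [z] ~ [d].
The stem 'net' ([rilezɔ], [rilez]) shows [z] unchanged in both environments, so [z] cannot be basic with [d] derived in isolation.
Therefore /d/ is basic and [z] is derived by intervocalic spirantization (voiced stops become fricatives between vowels).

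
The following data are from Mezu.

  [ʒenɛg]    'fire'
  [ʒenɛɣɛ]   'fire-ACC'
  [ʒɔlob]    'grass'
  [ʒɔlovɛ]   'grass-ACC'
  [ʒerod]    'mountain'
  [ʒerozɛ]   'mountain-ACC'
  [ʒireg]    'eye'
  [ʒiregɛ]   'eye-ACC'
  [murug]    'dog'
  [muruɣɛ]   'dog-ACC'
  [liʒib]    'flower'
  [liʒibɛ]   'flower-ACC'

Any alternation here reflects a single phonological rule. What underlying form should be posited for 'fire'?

'fire' shows [g] ~ [ɣ] at the end of the stem ([ʒenɛg] vs [ʒenɛɣɛ]).
Compare 'eye', with invariant [g] in [ʒireg] and [ʒiregɛ]: an analysis with underlying /g/ and a rule producing [ɣ] before the ACC suffix would wrongly predict alternation here too.
The alternation reflects word-final hardening: voiced fricatives become stops word-finally. /ɣ/ is underlying.
Hence 'fire' is /ʒenɛɣ/ underlyingly.

/ʒenɛɣ/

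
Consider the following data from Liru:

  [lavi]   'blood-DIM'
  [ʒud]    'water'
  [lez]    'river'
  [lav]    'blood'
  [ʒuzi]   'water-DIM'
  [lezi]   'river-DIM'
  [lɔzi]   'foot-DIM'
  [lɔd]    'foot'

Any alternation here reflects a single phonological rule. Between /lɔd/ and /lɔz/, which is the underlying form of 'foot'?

/lɔd/

'foot' shows [z] ~ [d] at the end of the stem ([lɔzi] vs [lɔd]).
But 'river' keeps [z] in both environments ([lezi], [lez]), so there is no rule changing /z/ to [d] in isolation.
So /d/ is underlying, and a rule of intervocalic spirantization — voiced stops become fricatives between vowels — gives [z].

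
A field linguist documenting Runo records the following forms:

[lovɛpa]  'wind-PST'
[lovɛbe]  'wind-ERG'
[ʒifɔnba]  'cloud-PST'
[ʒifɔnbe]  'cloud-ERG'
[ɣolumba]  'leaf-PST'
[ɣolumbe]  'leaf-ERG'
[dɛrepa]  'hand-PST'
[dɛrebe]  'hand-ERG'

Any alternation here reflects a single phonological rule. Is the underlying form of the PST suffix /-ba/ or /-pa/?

The PST suffix surfaces as [-ba] and [-pa], depending on the final segment of the stem.
By contrast the ERG suffix keeps its initial [b] throughout — that segment must be underlying.
So the underlying form is /-pa/, and voiceless stops become voiced after a nasal.

/-pa/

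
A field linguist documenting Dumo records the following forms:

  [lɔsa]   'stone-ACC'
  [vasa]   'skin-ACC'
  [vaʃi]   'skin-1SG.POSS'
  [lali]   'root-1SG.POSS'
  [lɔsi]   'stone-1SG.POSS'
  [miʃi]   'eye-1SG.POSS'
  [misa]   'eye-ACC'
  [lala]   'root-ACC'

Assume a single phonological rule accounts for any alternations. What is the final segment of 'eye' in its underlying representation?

In [misa] and [miʃi] the final segment of 'eye' alternates: [s] ~ [ʃ].
If /s/ were underlying and a rule turned it into [ʃ] before the 1SG.POSS suffix, 'stone' would also alternate; but it has [s] in both [lɔsa] and [lɔsi].
The alternation reflects depalatalization: palato-alveolar /ʃ/ becomes [s] when no front vowel follows. /ʃ/ is underlying.

/ʃ/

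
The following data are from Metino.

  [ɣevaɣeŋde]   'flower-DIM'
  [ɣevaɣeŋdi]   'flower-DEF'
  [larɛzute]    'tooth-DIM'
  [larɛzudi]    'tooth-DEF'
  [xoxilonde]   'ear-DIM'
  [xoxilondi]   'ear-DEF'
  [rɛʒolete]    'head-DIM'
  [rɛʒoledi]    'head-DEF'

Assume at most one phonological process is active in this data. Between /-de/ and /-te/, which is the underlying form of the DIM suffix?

/-te/

The DIM suffix surfaces as [-de] and [-te], depending on the final segment of the stem.
By contrast the DEF suffix keeps its initial [d] throughout — that segment must be underlying.
So the underlying form is /-te/, and voiceless stops become voiced after a nasal.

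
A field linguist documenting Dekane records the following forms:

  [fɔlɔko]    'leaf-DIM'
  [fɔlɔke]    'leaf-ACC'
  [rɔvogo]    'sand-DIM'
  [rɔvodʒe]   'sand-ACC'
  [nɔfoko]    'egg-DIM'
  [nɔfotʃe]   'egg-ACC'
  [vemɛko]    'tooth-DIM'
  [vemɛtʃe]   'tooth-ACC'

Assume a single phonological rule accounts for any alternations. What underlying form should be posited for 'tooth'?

/vemɛtʃ/

The root 'tooth' surfaces as [vemɛko] and [vemɛtʃe], with a stem-final [k] ~ [tʃ] alternation.
The stem 'leaf' ([fɔlɔko], [fɔlɔke]) shows [k] unchanged in both environments, so [k] cannot be basic with [tʃ] derived before the ACC suffix.
So /tʃ/ is underlying, and a rule of depalatalization — palato-alveolar /tʃ/ and /dʒ/ become [k] and [g] when no front vowel follows — gives [k].
The underlying form of 'tooth' is therefore /vemɛtʃ/.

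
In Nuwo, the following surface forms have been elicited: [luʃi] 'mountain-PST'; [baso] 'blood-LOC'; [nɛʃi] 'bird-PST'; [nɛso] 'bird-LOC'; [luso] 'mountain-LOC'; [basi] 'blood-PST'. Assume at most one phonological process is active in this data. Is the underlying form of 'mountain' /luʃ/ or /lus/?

In [luso] and [luʃi] the final segment of 'mountain' alternates: [s] ~ [ʃ].
If /s/ were underlying and a rule turned it into [ʃ] before the PST suffix, 'blood' would also alternate; but it has [s] in both [baso] and [basi].
The underlying segment must be /ʃ/; palato-alveolar /ʃ/ becomes [s] when no front vowel follows, yielding [s] there.

/luʃ/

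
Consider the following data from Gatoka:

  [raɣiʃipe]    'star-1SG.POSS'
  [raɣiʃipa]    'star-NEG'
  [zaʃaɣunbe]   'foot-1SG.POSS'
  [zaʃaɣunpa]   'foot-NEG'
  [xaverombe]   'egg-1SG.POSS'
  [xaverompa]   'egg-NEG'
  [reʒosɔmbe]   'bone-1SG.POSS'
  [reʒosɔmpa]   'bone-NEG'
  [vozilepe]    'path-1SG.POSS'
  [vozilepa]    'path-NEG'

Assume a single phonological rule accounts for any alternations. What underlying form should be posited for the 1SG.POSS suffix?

The 1SG.POSS morpheme has two allomorphs, [-be] and [-pe].
By contrast the NEG suffix keeps its initial [p] throughout — that segment must be underlying.
The 1SG.POSS suffix is therefore /-be/ underlyingly, with post-vocalic devoicing: voiced stops become voiceless after a vowel.

/-be/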